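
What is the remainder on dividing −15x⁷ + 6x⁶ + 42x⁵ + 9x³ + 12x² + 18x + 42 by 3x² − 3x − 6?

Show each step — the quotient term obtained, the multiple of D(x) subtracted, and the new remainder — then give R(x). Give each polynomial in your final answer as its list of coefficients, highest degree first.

R = [6]

Step 1: lead(−15x⁷ + 6x⁶ + 42x⁵ + 9x³ + 12x² + 18x + 42) ÷ lead(D) = −15x⁷ ÷ 3x² = −5x⁵. Subtract (−5x⁵)·D = −15x⁷ + 15x⁶ + 30x⁵. Remainder: −9x⁶ + 12x⁵ + 9x³ + 12x² + 18x + 42.
Step 2: lead(−9x⁶ + 12x⁵ + 9x³ + 12x² + 18x + 42) ÷ lead(D) = −9x⁶ ÷ 3x² = −3x⁴. Subtract (−3x⁴)·D = −9x⁶ + 9x⁵ + 18x⁴. Remainder: 3x⁵ − 18x⁴ + 9x³ + 12x² + 18x + 42.
Step 3: lead(3x⁵ − 18x⁴ + 9x³ + 12x² + 18x + 42) ÷ lead(D) = 3x⁵ ÷ 3x² = x³. Subtract (x³)·D = 3x⁵ − 3x⁴ − 6x³. Remainder: −15x⁴ + 15x³ + 12x² + 18x + 42.
Step 4: lead(−15x⁴ + 15x³ + 12x² + 18x + 42) ÷ lead(D) = −15x⁴ ÷ 3x² = −5x². Subtract (−5x²)·D = −15x⁴ + 15x³ + 30x². Remainder: −18x² + 18x + 42.
Step 5: lead(−18x² + 18x + 42) ÷ lead(D) = −18x² ÷ 3x² = −6. Subtract (−6)·D = −18x² + 18x + 36. Remainder: 6.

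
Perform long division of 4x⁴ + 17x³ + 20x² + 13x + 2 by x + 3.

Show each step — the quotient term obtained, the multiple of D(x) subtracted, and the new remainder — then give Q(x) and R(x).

Q(x) = 4x³ + 5x² + 5x − 2; R(x) = 8

Step 1: lead(4x⁴ + 17x³ + 20x² + 13x + 2) ÷ lead(D) = 4x⁴ ÷ x = 4x³. Subtract (4x³)·D = 4x⁴ + 12x³. Remainder: 5x³ + 20x² + 13x + 2.
Step 2: lead(5x³ + 20x² + 13x + 2) ÷ lead(D) = 5x³ ÷ x = 5x². Subtract (5x²)·D = 5x³ + 15x². Remainder: 5x² + 13x + 2.
Step 3: lead(5x² + 13x + 2) ÷ lead(D) = 5x² ÷ x = 5x. Subtract (5x)·D = 5x² + 15x. Remainder: −2x + 2.
Step 4: lead(−2x + 2) ÷ lead(D) = −2x ÷ x = −2. Subtract (−2)·D = −2x − 6. Remainder: 8.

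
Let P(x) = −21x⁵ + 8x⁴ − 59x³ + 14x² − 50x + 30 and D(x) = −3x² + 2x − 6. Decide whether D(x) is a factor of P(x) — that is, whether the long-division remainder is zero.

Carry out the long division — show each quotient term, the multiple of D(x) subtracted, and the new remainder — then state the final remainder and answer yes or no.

Step 1: lead(−21x⁵ + 8x⁴ − 59x³ + 14x² − 50x + 30) ÷ lead(D) = −21x⁵ ÷ −3x² = 7x³. Subtract (7x³)·D = −21x⁵ + 14x⁴ − 42x³. Remainder: −6x⁴ − 17x³ + 14x² − 50x + 30.
Step 2: lead(−6x⁴ − 17x³ + 14x² − 50x + 30) ÷ lead(D) = −6x⁴ ÷ −3x² = 2x². Subtract (2x²)·D = −6x⁴ + 4x³ − 12x². Remainder: −21x³ + 26x² − 50x + 30.
Step 3: lead(−21x³ + 26x² − 50x + 30) ÷ lead(D) = −21x³ ÷ −3x² = 7x. Subtract (7x)·D = −21x³ + 14x² − 42x. Remainder: 12x² − 8x + 30.
Step 4: lead(12x² − 8x + 30) ÷ lead(D) = 12x² ÷ −3x² = −4. Subtract (−4)·D = 12x² − 8x + 24. Remainder: 6.

R(x) = 6, so D(x) is not a factor of P(x). no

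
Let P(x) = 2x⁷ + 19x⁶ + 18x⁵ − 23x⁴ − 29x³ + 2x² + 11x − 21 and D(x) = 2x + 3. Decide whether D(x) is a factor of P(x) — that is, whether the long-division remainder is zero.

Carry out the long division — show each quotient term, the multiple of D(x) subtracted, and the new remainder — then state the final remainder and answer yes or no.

Step 1: lead(2x⁷ + 19x⁶ + 18x⁵ − 23x⁴ − 29x³ + 2x² + 11x − 21) ÷ lead(D) = 2x⁷ ÷ 2x = x⁶. Subtract (x⁶)·D = 2x⁷ + 3x⁶. Remainder: 16x⁶ + 18x⁵ − 23x⁴ − 29x³ + 2x² + 11x − 21.
Step 2: lead(16x⁶ + 18x⁵ − 23x⁴ − 29x³ + 2x² + 11x − 21) ÷ lead(D) = 16x⁶ ÷ 2x = 8x⁵. Subtract (8x⁵)·D = 16x⁶ + 24x⁵. Remainder: −6x⁵ − 23x⁴ − 29x³ + 2x² + 11x − 21.
Step 3: lead(−6x⁵ − 23x⁴ − 29x³ + 2x² + 11x − 21) ÷ lead(D) = −6x⁵ ÷ 2x = −3x⁴. Subtract (−3x⁴)·D = −6x⁵ − 9x⁴. Remainder: −14x⁴ − 29x³ + 2x² + 11x − 21.
Step 4: lead(−14x⁴ − 29x³ + 2x² + 11x − 21) ÷ lead(D) = −14x⁴ ÷ 2x = −7x³. Subtract (−7x³)·D = −14x⁴ − 21x³. Remainder: −8x³ + 2x² + 11x − 21.
Step 5: lead(−8x³ + 2x² + 11x − 21) ÷ lead(D) = −8x³ ÷ 2x = −4x². Subtract (−4x²)·D = −8x³ − 12x². Remainder: 14x² + 11x − 21.
Step 6: lead(14x² + 11x − 21) ÷ lead(D) = 14x² ÷ 2x = 7x. Subtract (7x)·D = 14x² + 21x. Remainder: −10x − 21.
Step 7: lead(−10x − 21) ÷ lead(D) = −10x ÷ 2x = −5. Subtract (−5)·D = −10x − 15. Remainder: −6.

R(x) = −6, so D(x) is not a factor of P(x). no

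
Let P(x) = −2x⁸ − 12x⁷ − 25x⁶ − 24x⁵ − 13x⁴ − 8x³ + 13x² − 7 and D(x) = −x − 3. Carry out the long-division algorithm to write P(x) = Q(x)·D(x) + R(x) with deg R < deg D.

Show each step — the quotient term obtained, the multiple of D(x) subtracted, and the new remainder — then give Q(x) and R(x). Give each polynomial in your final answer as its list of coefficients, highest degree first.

Q = [2, 6, 7, 3, 4, -4, -1, 3]; R = [2]

Step 1: lead(−2x⁸ − 12x⁷ − 25x⁶ − 24x⁵ − 13x⁴ − 8x³ + 13x² − 7) ÷ lead(D) = −2x⁸ ÷ −x = 2x⁷. Subtract (2x⁷)·D = −2x⁸ − 6x⁷. Remainder: −6x⁷ − 25x⁶ − 24x⁵ − 13x⁴ − 8x³ + 13x² − 7.
Step 2: lead(−6x⁷ − 25x⁶ − 24x⁵ − 13x⁴ − 8x³ + 13x² − 7) ÷ lead(D) = −6x⁷ ÷ −x = 6x⁶. Subtract (6x⁶)·D = −6x⁷ − 18x⁶. Remainder: −7x⁶ − 24x⁵ − 13x⁴ − 8x³ + 13x² − 7.
Step 3: lead(−7x⁶ − 24x⁵ − 13x⁴ − 8x³ + 13x² − 7) ÷ lead(D) = −7x⁶ ÷ −x = 7x⁵. Subtract (7x⁵)·D = −7x⁶ − 21x⁵. Remainder: −3x⁵ − 13x⁴ − 8x³ + 13x² − 7.
Step 4: lead(−3x⁵ − 13x⁴ − 8x³ + 13x² − 7) ÷ lead(D) = −3x⁵ ÷ −x = 3x⁴. Subtract (3x⁴)·D = −3x⁵ − 9x⁴. Remainder: −4x⁴ − 8x³ + 13x² − 7.
Step 5: lead(−4x⁴ − 8x³ + 13x² − 7) ÷ lead(D) = −4x⁴ ÷ −x = 4x³. Subtract (4x³)·D = −4x⁴ − 12x³. Remainder: 4x³ + 13x² − 7.
Step 6: lead(4x³ + 13x² − 7) ÷ lead(D) = 4x³ ÷ −x = −4x². Subtract (−4x²)·D = 4x³ + 12x². Remainder: x² − 7.
Step 7: lead(x² − 7) ÷ lead(D) = x² ÷ −x = −x. Subtract (−x)·D = x² + 3x. Remainder: −3x − 7.
Step 8: lead(−3x − 7) ÷ lead(D) = −3x ÷ −x = 3. Subtract (3)·D = −3x − 9. Remainder: 2.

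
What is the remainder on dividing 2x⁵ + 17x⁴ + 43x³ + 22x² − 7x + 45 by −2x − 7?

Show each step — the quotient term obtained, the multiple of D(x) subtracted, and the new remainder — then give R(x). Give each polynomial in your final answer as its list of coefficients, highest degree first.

Step 1: lead(2x⁵ + 17x⁴ + 43x³ + 22x² − 7x + 45) ÷ lead(D) = 2x⁵ ÷ −2x = −x⁴. Subtract (−x⁴)·D = 2x⁵ + 7x⁴. Remainder: 10x⁴ + 43x³ + 22x² − 7x + 45.
Step 2: lead(10x⁴ + 43x³ + 22x² − 7x + 45) ÷ lead(D) = 10x⁴ ÷ −2x = −5x³. Subtract (−5x³)·D = 10x⁴ + 35x³. Remainder: 8x³ + 22x² − 7x + 45.
Step 3: lead(8x³ + 22x² − 7x + 45) ÷ lead(D) = 8x³ ÷ −2x = −4x². Subtract (−4x²)·D = 8x³ + 28x². Remainder: −6x² − 7x + 45.
Step 4: lead(−6x² − 7x + 45) ÷ lead(D) = −6x² ÷ −2x = 3x. Subtract (3x)·D = −6x² − 21x. Remainder: 14x + 45.
Step 5: lead(14x + 45) ÷ lead(D) = 14x ÷ −2x = −7. Subtract (−7)·D = 14x + 49. Remainder: −4.

R = [-4]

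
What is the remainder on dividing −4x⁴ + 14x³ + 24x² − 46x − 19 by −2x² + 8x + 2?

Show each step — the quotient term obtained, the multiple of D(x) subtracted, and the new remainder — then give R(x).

R(x) = −7

Step 1: lead(−4x⁴ + 14x³ + 24x² − 46x − 19) ÷ lead(D) = −4x⁴ ÷ −2x² = 2x². Subtract (2x²)·D = −4x⁴ + 16x³ + 4x². Remainder: −2x³ + 20x² − 46x − 19.
Step 2: lead(−2x³ + 20x² − 46x − 19) ÷ lead(D) = −2x³ ÷ −2x² = x. Subtract (x)·D = −2x³ + 8x² + 2x. Remainder: 12x² − 48x − 19.
Step 3: lead(12x² − 48x − 19) ÷ lead(D) = 12x² ÷ −2x² = −6. Subtract (−6)·D = 12x² − 48x − 12. Remainder: −7.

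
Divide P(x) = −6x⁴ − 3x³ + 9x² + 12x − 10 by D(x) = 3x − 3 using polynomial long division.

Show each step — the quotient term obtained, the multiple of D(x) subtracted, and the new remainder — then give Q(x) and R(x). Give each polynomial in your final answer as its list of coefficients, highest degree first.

Step 1: lead(−6x⁴ − 3x³ + 9x² + 12x − 10) ÷ lead(D) = −6x⁴ ÷ 3x = −2x³. Subtract (−2x³)·D = −6x⁴ + 6x³. Remainder: −9x³ + 9x² + 12x − 10.
Step 2: lead(−9x³ + 9x² + 12x − 10) ÷ lead(D) = −9x³ ÷ 3x = −3x². Subtract (−3x²)·D = −9x³ + 9x². Remainder: 12x − 10.
Step 3: lead(12x − 10) ÷ lead(D) = 12x ÷ 3x = 4. Subtract (4)·D = 12x − 12. Remainder: 2.

Q = [-2, -3, 0, 4]; R = [2]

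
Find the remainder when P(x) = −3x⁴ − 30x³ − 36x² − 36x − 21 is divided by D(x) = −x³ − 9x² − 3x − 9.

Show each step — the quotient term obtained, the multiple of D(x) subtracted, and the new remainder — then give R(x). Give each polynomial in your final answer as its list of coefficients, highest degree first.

Step 1: lead(−3x⁴ − 30x³ − 36x² − 36x − 21) ÷ lead(D) = −3x⁴ ÷ −x³ = 3x. Subtract (3x)·D = −3x⁴ − 27x³ − 9x² − 27x. Remainder: −3x³ − 27x² − 9x − 21.
Step 2: lead(−3x³ − 27x² − 9x − 21) ÷ lead(D) = −3x³ ÷ −x³ = 3. Subtract (3)·D = −3x³ − 27x² − 9x − 27. Remainder: 6.

R = [6]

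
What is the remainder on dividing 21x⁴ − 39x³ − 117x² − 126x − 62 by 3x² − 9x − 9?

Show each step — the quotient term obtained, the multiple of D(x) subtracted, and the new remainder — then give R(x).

R(x) = −8

Step 1: lead(21x⁴ − 39x³ − 117x² − 126x − 62) ÷ lead(D) = 21x⁴ ÷ 3x² = 7x². Subtract (7x²)·D = 21x⁴ − 63x³ − 63x². Remainder: 24x³ − 54x² − 126x − 62.
Step 2: lead(24x³ − 54x² − 126x − 62) ÷ lead(D) = 24x³ ÷ 3x² = 8x. Subtract (8x)·D = 24x³ − 72x² − 72x. Remainder: 18x² − 54x − 62.
Step 3: lead(18x² − 54x − 62) ÷ lead(D) = 18x² ÷ 3x² = 6. Subtract (6)·D = 18x² − 54x − 54. Remainder: −8.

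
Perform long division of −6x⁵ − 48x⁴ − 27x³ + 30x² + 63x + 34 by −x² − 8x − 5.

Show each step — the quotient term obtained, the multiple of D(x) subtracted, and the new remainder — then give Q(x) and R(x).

Q(x) = 6x³ − 3x − 6; R(x) = 4

Step 1: lead(−6x⁵ − 48x⁴ − 27x³ + 30x² + 63x + 34) ÷ lead(D) = −6x⁵ ÷ −x² = 6x³. Subtract (6x³)·D = −6x⁵ − 48x⁴ − 30x³. Remainder: 3x³ + 30x² + 63x + 34.
Step 2: lead(3x³ + 30x² + 63x + 34) ÷ lead(D) = 3x³ ÷ −x² = −3x. Subtract (−3x)·D = 3x³ + 24x² + 15x. Remainder: 6x² + 48x + 34.
Step 3: lead(6x² + 48x + 34) ÷ lead(D) = 6x² ÷ −x² = −6. Subtract (−6)·D = 6x² + 48x + 30. Remainder: 4.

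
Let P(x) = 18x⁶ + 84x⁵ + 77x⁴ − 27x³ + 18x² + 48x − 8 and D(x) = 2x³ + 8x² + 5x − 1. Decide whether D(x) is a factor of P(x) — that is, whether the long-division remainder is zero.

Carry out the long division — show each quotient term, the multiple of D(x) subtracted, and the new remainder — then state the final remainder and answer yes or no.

Step 1: lead(18x⁶ + 84x⁵ + 77x⁴ − 27x³ + 18x² + 48x − 8) ÷ lead(D) = 18x⁶ ÷ 2x³ = 9x³. Subtract (9x³)·D = 18x⁶ + 72x⁵ + 45x⁴ − 9x³. Remainder: 12x⁵ + 32x⁴ − 18x³ + 18x² + 48x − 8.
Step 2: lead(12x⁵ + 32x⁴ − 18x³ + 18x² + 48x − 8) ÷ lead(D) = 12x⁵ ÷ 2x³ = 6x². Subtract (6x²)·D = 12x⁵ + 48x⁴ + 30x³ − 6x². Remainder: −16x⁴ − 48x³ + 24x² + 48x − 8.
Step 3: lead(−16x⁴ − 48x³ + 24x² + 48x − 8) ÷ lead(D) = −16x⁴ ÷ 2x³ = −8x. Subtract (−8x)·D = −16x⁴ − 64x³ − 40x² + 8x. Remainder: 16x³ + 64x² + 40x − 8.
Step 4: lead(16x³ + 64x² + 40x − 8) ÷ lead(D) = 16x³ ÷ 2x³ = 8. Subtract (8)·D = 16x³ + 64x² + 40x − 8. Remainder: 0.

R(x) = 0, so D(x) is a factor of P(x). yes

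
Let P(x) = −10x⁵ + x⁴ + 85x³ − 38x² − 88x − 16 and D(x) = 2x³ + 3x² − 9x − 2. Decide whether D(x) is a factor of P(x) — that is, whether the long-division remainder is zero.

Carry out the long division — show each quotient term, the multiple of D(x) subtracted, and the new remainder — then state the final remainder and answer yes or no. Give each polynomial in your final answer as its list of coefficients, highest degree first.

Step 1: lead(−10x⁵ + x⁴ + 85x³ − 38x² − 88x − 16) ÷ lead(D) = −10x⁵ ÷ 2x³ = −5x². Subtract (−5x²)·D = −10x⁵ − 15x⁴ + 45x³ + 10x². Remainder: 16x⁴ + 40x³ − 48x² − 88x − 16.
Step 2: lead(16x⁴ + 40x³ − 48x² − 88x − 16) ÷ lead(D) = 16x⁴ ÷ 2x³ = 8x. Subtract (8x)·D = 16x⁴ + 24x³ − 72x² − 16x. Remainder: 16x³ + 24x² − 72x − 16.
Step 3: lead(16x³ + 24x² − 72x − 16) ÷ lead(D) = 16x³ ÷ 2x³ = 8. Subtract (8)·D = 16x³ + 24x² − 72x − 16. Remainder: 0.

R = [0], so D(x) is a factor of P(x). yes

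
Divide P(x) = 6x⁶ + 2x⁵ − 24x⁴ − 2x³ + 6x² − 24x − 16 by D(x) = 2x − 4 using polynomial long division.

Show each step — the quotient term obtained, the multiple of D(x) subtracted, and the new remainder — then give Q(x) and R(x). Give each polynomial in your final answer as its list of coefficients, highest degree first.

Q = [3, 7, 2, 3, 9, 6]; R = [8]

Step 1: lead(6x⁶ + 2x⁵ − 24x⁴ − 2x³ + 6x² − 24x − 16) ÷ lead(D) = 6x⁶ ÷ 2x = 3x⁵. Subtract (3x⁵)·D = 6x⁶ − 12x⁵. Remainder: 14x⁵ − 24x⁴ − 2x³ + 6x² − 24x − 16.
Step 2: lead(14x⁵ − 24x⁴ − 2x³ + 6x² − 24x − 16) ÷ lead(D) = 14x⁵ ÷ 2x = 7x⁴. Subtract (7x⁴)·D = 14x⁵ − 28x⁴. Remainder: 4x⁴ − 2x³ + 6x² − 24x − 16.
Step 3: lead(4x⁴ − 2x³ + 6x² − 24x − 16) ÷ lead(D) = 4x⁴ ÷ 2x = 2x³. Subtract (2x³)·D = 4x⁴ − 8x³. Remainder: 6x³ + 6x² − 24x − 16.
Step 4: lead(6x³ + 6x² − 24x − 16) ÷ lead(D) = 6x³ ÷ 2x = 3x². Subtract (3x²)·D = 6x³ − 12x². Remainder: 18x² − 24x − 16.
Step 5: lead(18x² − 24x − 16) ÷ lead(D) = 18x² ÷ 2x = 9x. Subtract (9x)·D = 18x² − 36x. Remainder: 12x − 16.
Step 6: lead(12x − 16) ÷ lead(D) = 12x ÷ 2x = 6. Subtract (6)·D = 12x − 24. Remainder: 8.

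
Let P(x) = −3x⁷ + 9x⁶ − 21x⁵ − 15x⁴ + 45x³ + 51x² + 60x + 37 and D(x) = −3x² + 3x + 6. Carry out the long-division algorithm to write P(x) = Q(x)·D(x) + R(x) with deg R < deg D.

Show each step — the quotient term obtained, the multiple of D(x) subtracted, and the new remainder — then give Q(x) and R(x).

Step 1: lead(−3x⁷ + 9x⁶ − 21x⁵ − 15x⁴ + 45x³ + 51x² + 60x + 37) ÷ lead(D) = −3x⁷ ÷ −3x² = x⁵. Subtract (x⁵)·D = −3x⁷ + 3x⁶ + 6x⁵. Remainder: 6x⁶ − 27x⁵ − 15x⁴ + 45x³ + 51x² + 60x + 37.
Step 2: lead(6x⁶ − 27x⁵ − 15x⁴ + 45x³ + 51x² + 60x + 37) ÷ lead(D) = 6x⁶ ÷ −3x² = −2x⁴. Subtract (−2x⁴)·D = 6x⁶ − 6x⁵ − 12x⁴. Remainder: −21x⁵ − 3x⁴ + 45x³ + 51x² + 60x + 37.
Step 3: lead(−21x⁵ − 3x⁴ + 45x³ + 51x² + 60x + 37) ÷ lead(D) = −21x⁵ ÷ −3x² = 7x³. Subtract (7x³)·D = −21x⁵ + 21x⁴ + 42x³. Remainder: −24x⁴ + 3x³ + 51x² + 60x + 37.
Step 4: lead(−24x⁴ + 3x³ + 51x² + 60x + 37) ÷ lead(D) = −24x⁴ ÷ −3x² = 8x². Subtract (8x²)·D = −24x⁴ + 24x³ + 48x². Remainder: −21x³ + 3x² + 60x + 37.
Step 5: lead(−21x³ + 3x² + 60x + 37) ÷ lead(D) = −21x³ ÷ −3x² = 7x. Subtract (7x)·D = −21x³ + 21x² + 42x. Remainder: −18x² + 18x + 37.
Step 6: lead(−18x² + 18x + 37) ÷ lead(D) = −18x² ÷ −3x² = 6. Subtract (6)·D = −18x² + 18x + 36. Remainder: 1.

Q(x) = x⁵ − 2x⁴ + 7x³ + 8x² + 7x + 6; R(x) = 1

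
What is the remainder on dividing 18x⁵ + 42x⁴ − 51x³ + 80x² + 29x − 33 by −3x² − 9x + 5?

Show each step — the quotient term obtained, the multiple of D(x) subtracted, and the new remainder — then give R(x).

Step 1: lead(18x⁵ + 42x⁴ − 51x³ + 80x² + 29x − 33) ÷ lead(D) = 18x⁵ ÷ −3x² = −6x³. Subtract (−6x³)·D = 18x⁵ + 54x⁴ − 30x³. Remainder: −12x⁴ − 21x³ + 80x² + 29x − 33.
Step 2: lead(−12x⁴ − 21x³ + 80x² + 29x − 33) ÷ lead(D) = −12x⁴ ÷ −3x² = 4x². Subtract (4x²)·D = −12x⁴ − 36x³ + 20x². Remainder: 15x³ + 60x² + 29x − 33.
Step 3: lead(15x³ + 60x² + 29x − 33) ÷ lead(D) = 15x³ ÷ −3x² = −5x. Subtract (−5x)·D = 15x³ + 45x² − 25x. Remainder: 15x² + 54x − 33.
Step 4: lead(15x² + 54x − 33) ÷ lead(D) = 15x² ÷ −3x² = −5. Subtract (−5)·D = 15x² + 45x − 25. Remainder: 9x − 8.

R(x) = 9x − 8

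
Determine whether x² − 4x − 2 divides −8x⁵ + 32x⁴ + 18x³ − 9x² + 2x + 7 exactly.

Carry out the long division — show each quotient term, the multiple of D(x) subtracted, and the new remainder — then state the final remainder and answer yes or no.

R(x) = 2x + 5, so D(x) is not a factor of P(x). no

Step 1: lead(−8x⁵ + 32x⁴ + 18x³ − 9x² + 2x + 7) ÷ lead(D) = −8x⁵ ÷ x² = −8x³. Subtract (−8x³)·D = −8x⁵ + 32x⁴ + 16x³. Remainder: 2x³ − 9x² + 2x + 7.
Step 2: lead(2x³ − 9x² + 2x + 7) ÷ lead(D) = 2x³ ÷ x² = 2x. Subtract (2x)·D = 2x³ − 8x² − 4x. Remainder: −x² + 6x + 7.
Step 3: lead(−x² + 6x + 7) ÷ lead(D) = −x² ÷ x² = −1. Subtract (−1)·D = −x² + 4x + 2. Remainder: 2x + 5.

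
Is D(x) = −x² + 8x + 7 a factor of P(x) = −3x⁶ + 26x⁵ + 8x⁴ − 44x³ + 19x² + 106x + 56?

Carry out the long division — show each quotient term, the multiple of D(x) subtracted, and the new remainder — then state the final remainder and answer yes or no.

Step 1: lead(−3x⁶ + 26x⁵ + 8x⁴ − 44x³ + 19x² + 106x + 56) ÷ lead(D) = −3x⁶ ÷ −x² = 3x⁴. Subtract (3x⁴)·D = −3x⁶ + 24x⁵ + 21x⁴. Remainder: 2x⁵ − 13x⁴ − 44x³ + 19x² + 106x + 56.
Step 2: lead(2x⁵ − 13x⁴ − 44x³ + 19x² + 106x + 56) ÷ lead(D) = 2x⁵ ÷ −x² = −2x³. Subtract (−2x³)·D = 2x⁵ − 16x⁴ − 14x³. Remainder: 3x⁴ − 30x³ + 19x² + 106x + 56.
Step 3: lead(3x⁴ − 30x³ + 19x² + 106x + 56) ÷ lead(D) = 3x⁴ ÷ −x² = −3x². Subtract (−3x²)·D = 3x⁴ − 24x³ − 21x². Remainder: −6x³ + 40x² + 106x + 56.
Step 4: lead(−6x³ + 40x² + 106x + 56) ÷ lead(D) = −6x³ ÷ −x² = 6x. Subtract (6x)·D = −6x³ + 48x² + 42x. Remainder: −8x² + 64x + 56.
Step 5: lead(−8x² + 64x + 56) ÷ lead(D) = −8x² ÷ −x² = 8. Subtract (8)·D = −8x² + 64x + 56. Remainder: 0.

R(x) = 0, so D(x) is a factor of P(x). yes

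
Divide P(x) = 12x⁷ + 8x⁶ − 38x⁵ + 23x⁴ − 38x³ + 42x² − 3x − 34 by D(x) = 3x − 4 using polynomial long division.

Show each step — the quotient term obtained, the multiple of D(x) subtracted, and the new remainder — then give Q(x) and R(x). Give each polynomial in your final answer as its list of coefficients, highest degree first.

Step 1: lead(12x⁷ + 8x⁶ − 38x⁵ + 23x⁴ − 38x³ + 42x² − 3x − 34) ÷ lead(D) = 12x⁷ ÷ 3x = 4x⁶. Subtract (4x⁶)·D = 12x⁷ − 16x⁶. Remainder: 24x⁶ − 38x⁵ + 23x⁴ − 38x³ + 42x² − 3x − 34.
Step 2: lead(24x⁶ − 38x⁵ + 23x⁴ − 38x³ + 42x² − 3x − 34) ÷ lead(D) = 24x⁶ ÷ 3x = 8x⁵. Subtract (8x⁵)·D = 24x⁶ − 32x⁵. Remainder: −6x⁵ + 23x⁴ − 38x³ + 42x² − 3x − 34.
Step 3: lead(−6x⁵ + 23x⁴ − 38x³ + 42x² − 3x − 34) ÷ lead(D) = −6x⁵ ÷ 3x = −2x⁴. Subtract (−2x⁴)·D = −6x⁵ + 8x⁴. Remainder: 15x⁴ − 38x³ + 42x² − 3x − 34.
Step 4: lead(15x⁴ − 38x³ + 42x² − 3x − 34) ÷ lead(D) = 15x⁴ ÷ 3x = 5x³. Subtract (5x³)·D = 15x⁴ − 20x³. Remainder: −18x³ + 42x² − 3x − 34.
Step 5: lead(−18x³ + 42x² − 3x − 34) ÷ lead(D) = −18x³ ÷ 3x = −6x². Subtract (−6x²)·D = −18x³ + 24x². Remainder: 18x² − 3x − 34.
Step 6: lead(18x² − 3x − 34) ÷ lead(D) = 18x² ÷ 3x = 6x. Subtract (6x)·D = 18x² − 24x. Remainder: 21x − 34.
Step 7: lead(21x − 34) ÷ lead(D) = 21x ÷ 3x = 7. Subtract (7)·D = 21x − 28. Remainder: −6.

Q = [4, 8, -2, 5, -6, 6, 7]; R = [-6]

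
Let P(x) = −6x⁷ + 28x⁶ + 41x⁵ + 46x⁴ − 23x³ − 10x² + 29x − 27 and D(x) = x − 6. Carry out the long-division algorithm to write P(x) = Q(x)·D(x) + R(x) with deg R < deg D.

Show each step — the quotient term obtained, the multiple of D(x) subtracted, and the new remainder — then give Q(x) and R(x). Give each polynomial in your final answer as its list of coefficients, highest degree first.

Step 1: lead(−6x⁷ + 28x⁶ + 41x⁵ + 46x⁴ − 23x³ − 10x² + 29x − 27) ÷ lead(D) = −6x⁷ ÷ x = −6x⁶. Subtract (−6x⁶)·D = −6x⁷ + 36x⁶. Remainder: −8x⁶ + 41x⁵ + 46x⁴ − 23x³ − 10x² + 29x − 27.
Step 2: lead(−8x⁶ + 41x⁵ + 46x⁴ − 23x³ − 10x² + 29x − 27) ÷ lead(D) = −8x⁶ ÷ x = −8x⁵. Subtract (−8x⁵)·D = −8x⁶ + 48x⁵. Remainder: −7x⁵ + 46x⁴ − 23x³ − 10x² + 29x − 27.
Step 3: lead(−7x⁵ + 46x⁴ − 23x³ − 10x² + 29x − 27) ÷ lead(D) = −7x⁵ ÷ x = −7x⁴. Subtract (−7x⁴)·D = −7x⁵ + 42x⁴. Remainder: 4x⁴ − 23x³ − 10x² + 29x − 27.
Step 4: lead(4x⁴ − 23x³ − 10x² + 29x − 27) ÷ lead(D) = 4x⁴ ÷ x = 4x³. Subtract (4x³)·D = 4x⁴ − 24x³. Remainder: x³ − 10x² + 29x − 27.
Step 5: lead(x³ − 10x² + 29x − 27) ÷ lead(D) = x³ ÷ x = x². Subtract (x²)·D = x³ − 6x². Remainder: −4x² + 29x − 27.
Step 6: lead(−4x² + 29x − 27) ÷ lead(D) = −4x² ÷ x = −4x. Subtract (−4x)·D = −4x² + 24x. Remainder: 5x − 27.
Step 7: lead(5x − 27) ÷ lead(D) = 5x ÷ x = 5. Subtract (5)·D = 5x − 30. Remainder: 3.

Q = [-6, -8, -7, 4, 1, -4, 5]; R = [3]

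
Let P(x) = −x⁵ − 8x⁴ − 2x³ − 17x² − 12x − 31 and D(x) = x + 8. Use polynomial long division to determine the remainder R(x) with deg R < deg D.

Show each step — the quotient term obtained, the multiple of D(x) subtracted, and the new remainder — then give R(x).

R(x) = 1

Step 1: lead(−x⁵ − 8x⁴ − 2x³ − 17x² − 12x − 31) ÷ lead(D) = −x⁵ ÷ x = −x⁴. Subtract (−x⁴)·D = −x⁵ − 8x⁴. Remainder: −2x³ − 17x² − 12x − 31.
Step 2: lead(−2x³ − 17x² − 12x − 31) ÷ lead(D) = −2x³ ÷ x = −2x². Subtract (−2x²)·D = −2x³ − 16x². Remainder: −x² − 12x − 31.
Step 3: lead(−x² − 12x − 31) ÷ lead(D) = −x² ÷ x = −x. Subtract (−x)·D = −x² − 8x. Remainder: −4x − 31.
Step 4: lead(−4x − 31) ÷ lead(D) = −4x ÷ x = −4. Subtract (−4)·D = −4x − 32. Remainder: 1.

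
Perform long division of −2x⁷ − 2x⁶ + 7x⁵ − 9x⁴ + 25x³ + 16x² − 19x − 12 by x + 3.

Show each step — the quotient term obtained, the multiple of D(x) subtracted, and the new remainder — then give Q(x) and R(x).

Step 1: lead(−2x⁷ − 2x⁶ + 7x⁵ − 9x⁴ + 25x³ + 16x² − 19x − 12) ÷ lead(D) = −2x⁷ ÷ x = −2x⁶. Subtract (−2x⁶)·D = −2x⁷ − 6x⁶. Remainder: 4x⁶ + 7x⁵ − 9x⁴ + 25x³ + 16x² − 19x − 12.
Step 2: lead(4x⁶ + 7x⁵ − 9x⁴ + 25x³ + 16x² − 19x − 12) ÷ lead(D) = 4x⁶ ÷ x = 4x⁵. Subtract (4x⁵)·D = 4x⁶ + 12x⁵. Remainder: −5x⁵ − 9x⁴ + 25x³ + 16x² − 19x − 12.
Step 3: lead(−5x⁵ − 9x⁴ + 25x³ + 16x² − 19x − 12) ÷ lead(D) = −5x⁵ ÷ x = −5x⁴. Subtract (−5x⁴)·D = −5x⁵ − 15x⁴. Remainder: 6x⁴ + 25x³ + 16x² − 19x − 12.
Step 4: lead(6x⁴ + 25x³ + 16x² − 19x − 12) ÷ lead(D) = 6x⁴ ÷ x = 6x³. Subtract (6x³)·D = 6x⁴ + 18x³. Remainder: 7x³ + 16x² − 19x − 12.
Step 5: lead(7x³ + 16x² − 19x − 12) ÷ lead(D) = 7x³ ÷ x = 7x². Subtract (7x²)·D = 7x³ + 21x². Remainder: −5x² − 19x − 12.
Step 6: lead(−5x² − 19x − 12) ÷ lead(D) = −5x² ÷ x = −5x. Subtract (−5x)·D = −5x² − 15x. Remainder: −4x − 12.
Step 7: lead(−4x − 12) ÷ lead(D) = −4x ÷ x = −4. Subtract (−4)·D = −4x − 12. Remainder: 0.

Q(x) = −2x⁶ + 4x⁵ − 5x⁴ + 6x³ + 7x² − 5x − 4; R(x) = 0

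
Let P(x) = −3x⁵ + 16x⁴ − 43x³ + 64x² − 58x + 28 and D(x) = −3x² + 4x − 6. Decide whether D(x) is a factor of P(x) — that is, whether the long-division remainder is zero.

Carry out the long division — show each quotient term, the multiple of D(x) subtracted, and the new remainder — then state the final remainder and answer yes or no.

Step 1: lead(−3x⁵ + 16x⁴ − 43x³ + 64x² − 58x + 28) ÷ lead(D) = −3x⁵ ÷ −3x² = x³. Subtract (x³)·D = −3x⁵ + 4x⁴ − 6x³. Remainder: 12x⁴ − 37x³ + 64x² − 58x + 28.
Step 2: lead(12x⁴ − 37x³ + 64x² − 58x + 28) ÷ lead(D) = 12x⁴ ÷ −3x² = −4x². Subtract (−4x²)·D = 12x⁴ − 16x³ + 24x². Remainder: −21x³ + 40x² − 58x + 28.
Step 3: lead(−21x³ + 40x² − 58x + 28) ÷ lead(D) = −21x³ ÷ −3x² = 7x. Subtract (7x)·D = −21x³ + 28x² − 42x. Remainder: 12x² − 16x + 28.
Step 4: lead(12x² − 16x + 28) ÷ lead(D) = 12x² ÷ −3x² = −4. Subtract (−4)·D = 12x² − 16x + 24. Remainder: 4.

R(x) = 4, so D(x) is not a factor of P(x). no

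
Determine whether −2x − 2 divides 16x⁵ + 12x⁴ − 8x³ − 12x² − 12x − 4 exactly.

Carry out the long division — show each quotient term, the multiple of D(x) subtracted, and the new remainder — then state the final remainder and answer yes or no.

R(x) = 0, so D(x) is a factor of P(x). yes

Step 1: lead(16x⁵ + 12x⁴ − 8x³ − 12x² − 12x − 4) ÷ lead(D) = 16x⁵ ÷ −2x = −8x⁴. Subtract (−8x⁴)·D = 16x⁵ + 16x⁴. Remainder: −4x⁴ − 8x³ − 12x² − 12x − 4.
Step 2: lead(−4x⁴ − 8x³ − 12x² − 12x − 4) ÷ lead(D) = −4x⁴ ÷ −2x = 2x³. Subtract (2x³)·D = −4x⁴ − 4x³. Remainder: −4x³ − 12x² − 12x − 4.
Step 3: lead(−4x³ − 12x² − 12x − 4) ÷ lead(D) = −4x³ ÷ −2x = 2x². Subtract (2x²)·D = −4x³ − 4x². Remainder: −8x² − 12x − 4.
Step 4: lead(−8x² − 12x − 4) ÷ lead(D) = −8x² ÷ −2x = 4x. Subtract (4x)·D = −8x² − 8x. Remainder: −4x − 4.
Step 5: lead(−4x − 4) ÷ lead(D) = −4x ÷ −2x = 2. Subtract (2)·D = −4x − 4. Remainder: 0.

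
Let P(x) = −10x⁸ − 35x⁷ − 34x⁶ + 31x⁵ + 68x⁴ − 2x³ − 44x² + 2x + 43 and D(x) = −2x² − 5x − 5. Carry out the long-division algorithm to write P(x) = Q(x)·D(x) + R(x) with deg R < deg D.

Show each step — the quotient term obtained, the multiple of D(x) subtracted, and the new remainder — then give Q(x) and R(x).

Step 1: lead(−10x⁸ − 35x⁷ − 34x⁶ + 31x⁵ + 68x⁴ − 2x³ − 44x² + 2x + 43) ÷ lead(D) = −10x⁸ ÷ −2x² = 5x⁶. Subtract (5x⁶)·D = −10x⁸ − 25x⁷ − 25x⁶. Remainder: −10x⁷ − 9x⁶ + 31x⁵ + 68x⁴ − 2x³ − 44x² + 2x + 43.
Step 2: lead(−10x⁷ − 9x⁶ + 31x⁵ + 68x⁴ − 2x³ − 44x² + 2x + 43) ÷ lead(D) = −10x⁷ ÷ −2x² = 5x⁵. Subtract (5x⁵)·D = −10x⁷ − 25x⁶ − 25x⁵. Remainder: 16x⁶ + 56x⁵ + 68x⁴ − 2x³ − 44x² + 2x + 43.
Step 3: lead(16x⁶ + 56x⁵ + 68x⁴ − 2x³ − 44x² + 2x + 43) ÷ lead(D) = 16x⁶ ÷ −2x² = −8x⁴. Subtract (−8x⁴)·D = 16x⁶ + 40x⁵ + 40x⁴. Remainder: 16x⁵ + 28x⁴ − 2x³ − 44x² + 2x + 43.
Step 4: lead(16x⁵ + 28x⁴ − 2x³ − 44x² + 2x + 43) ÷ lead(D) = 16x⁵ ÷ −2x² = −8x³. Subtract (−8x³)·D = 16x⁵ + 40x⁴ + 40x³. Remainder: −12x⁴ − 42x³ − 44x² + 2x + 43.
Step 5: lead(−12x⁴ − 42x³ − 44x² + 2x + 43) ÷ lead(D) = −12x⁴ ÷ −2x² = 6x². Subtract (6x²)·D = −12x⁴ − 30x³ − 30x². Remainder: −12x³ − 14x² + 2x + 43.
Step 6: lead(−12x³ − 14x² + 2x + 43) ÷ lead(D) = −12x³ ÷ −2x² = 6x. Subtract (6x)·D = −12x³ − 30x² − 30x. Remainder: 16x² + 32x + 43.
Step 7: lead(16x² + 32x + 43) ÷ lead(D) = 16x² ÷ −2x² = −8. Subtract (−8)·D = 16x² + 40x + 40. Remainder: −8x + 3.

Q(x) = 5x⁶ + 5x⁵ − 8x⁴ − 8x³ + 6x² + 6x − 8; R(x) = −8x + 3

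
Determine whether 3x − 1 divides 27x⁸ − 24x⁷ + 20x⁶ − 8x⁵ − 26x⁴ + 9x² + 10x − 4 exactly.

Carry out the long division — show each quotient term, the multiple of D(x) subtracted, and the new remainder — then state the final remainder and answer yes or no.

R(x) = 0, so D(x) is a factor of P(x). yes

Step 1: lead(27x⁸ − 24x⁷ + 20x⁶ − 8x⁵ − 26x⁴ + 9x² + 10x − 4) ÷ lead(D) = 27x⁸ ÷ 3x = 9x⁷. Subtract (9x⁷)·D = 27x⁸ − 9x⁷. Remainder: −15x⁷ + 20x⁶ − 8x⁵ − 26x⁴ + 9x² + 10x − 4.
Step 2: lead(−15x⁷ + 20x⁶ − 8x⁵ − 26x⁴ + 9x² + 10x − 4) ÷ lead(D) = −15x⁷ ÷ 3x = −5x⁶. Subtract (−5x⁶)·D = −15x⁷ + 5x⁶. Remainder: 15x⁶ − 8x⁵ − 26x⁴ + 9x² + 10x − 4.
Step 3: lead(15x⁶ − 8x⁵ − 26x⁴ + 9x² + 10x − 4) ÷ lead(D) = 15x⁶ ÷ 3x = 5x⁵. Subtract (5x⁵)·D = 15x⁶ − 5x⁵. Remainder: −3x⁵ − 26x⁴ + 9x² + 10x − 4.
Step 4: lead(−3x⁵ − 26x⁴ + 9x² + 10x − 4) ÷ lead(D) = −3x⁵ ÷ 3x = −x⁴. Subtract (−x⁴)·D = −3x⁵ + x⁴. Remainder: −27x⁴ + 9x² + 10x − 4.
Step 5: lead(−27x⁴ + 9x² + 10x − 4) ÷ lead(D) = −27x⁴ ÷ 3x = −9x³. Subtract (−9x³)·D = −27x⁴ + 9x³. Remainder: −9x³ + 9x² + 10x − 4.
Step 6: lead(−9x³ + 9x² + 10x − 4) ÷ lead(D) = −9x³ ÷ 3x = −3x². Subtract (−3x²)·D = −9x³ + 3x². Remainder: 6x² + 10x − 4.
Step 7: lead(6x² + 10x − 4) ÷ lead(D) = 6x² ÷ 3x = 2x. Subtract (2x)·D = 6x² − 2x. Remainder: 12x − 4.
Step 8: lead(12x − 4) ÷ lead(D) = 12x ÷ 3x = 4. Subtract (4)·D = 12x − 4. Remainder: 0.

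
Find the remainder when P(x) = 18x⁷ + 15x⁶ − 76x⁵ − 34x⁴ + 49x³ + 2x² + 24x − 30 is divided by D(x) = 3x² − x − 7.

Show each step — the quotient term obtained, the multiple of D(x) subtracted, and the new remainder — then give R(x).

R(x) = −2

Step 1: lead(18x⁷ + 15x⁶ − 76x⁵ − 34x⁴ + 49x³ + 2x² + 24x − 30) ÷ lead(D) = 18x⁷ ÷ 3x² = 6x⁵. Subtract (6x⁵)·D = 18x⁷ − 6x⁶ − 42x⁵. Remainder: 21x⁶ − 34x⁵ − 34x⁴ + 49x³ + 2x² + 24x − 30.
Step 2: lead(21x⁶ − 34x⁵ − 34x⁴ + 49x³ + 2x² + 24x − 30) ÷ lead(D) = 21x⁶ ÷ 3x² = 7x⁴. Subtract (7x⁴)·D = 21x⁶ − 7x⁵ − 49x⁴. Remainder: −27x⁵ + 15x⁴ + 49x³ + 2x² + 24x − 30.
Step 3: lead(−27x⁵ + 15x⁴ + 49x³ + 2x² + 24x − 30) ÷ lead(D) = −27x⁵ ÷ 3x² = −9x³. Subtract (−9x³)·D = −27x⁵ + 9x⁴ + 63x³. Remainder: 6x⁴ − 14x³ + 2x² + 24x − 30.
Step 4: lead(6x⁴ − 14x³ + 2x² + 24x − 30) ÷ lead(D) = 6x⁴ ÷ 3x² = 2x². Subtract (2x²)·D = 6x⁴ − 2x³ − 14x². Remainder: −12x³ + 16x² + 24x − 30.
Step 5: lead(−12x³ + 16x² + 24x − 30) ÷ lead(D) = −12x³ ÷ 3x² = −4x. Subtract (−4x)·D = −12x³ + 4x² + 28x. Remainder: 12x² − 4x − 30.
Step 6: lead(12x² − 4x − 30) ÷ lead(D) = 12x² ÷ 3x² = 4. Subtract (4)·D = 12x² − 4x − 28. Remainder: −2.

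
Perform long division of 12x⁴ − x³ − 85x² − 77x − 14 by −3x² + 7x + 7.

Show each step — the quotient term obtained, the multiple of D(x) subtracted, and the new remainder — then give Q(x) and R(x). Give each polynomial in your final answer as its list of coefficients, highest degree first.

Q = [-4, -9, -2]; R = [0]

Step 1: lead(12x⁴ − x³ − 85x² − 77x − 14) ÷ lead(D) = 12x⁴ ÷ −3x² = −4x². Subtract (−4x²)·D = 12x⁴ − 28x³ − 28x². Remainder: 27x³ − 57x² − 77x − 14.
Step 2: lead(27x³ − 57x² − 77x − 14) ÷ lead(D) = 27x³ ÷ −3x² = −9x. Subtract (−9x)·D = 27x³ − 63x² − 63x. Remainder: 6x² − 14x − 14.
Step 3: lead(6x² − 14x − 14) ÷ lead(D) = 6x² ÷ −3x² = −2. Subtract (−2)·D = 6x² − 14x − 14. Remainder: 0.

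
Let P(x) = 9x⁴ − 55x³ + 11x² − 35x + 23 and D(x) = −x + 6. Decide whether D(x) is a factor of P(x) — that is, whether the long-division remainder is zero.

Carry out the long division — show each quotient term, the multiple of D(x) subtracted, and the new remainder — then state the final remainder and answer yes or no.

Step 1: lead(9x⁴ − 55x³ + 11x² − 35x + 23) ÷ lead(D) = 9x⁴ ÷ −x = −9x³. Subtract (−9x³)·D = 9x⁴ − 54x³. Remainder: −x³ + 11x² − 35x + 23.
Step 2: lead(−x³ + 11x² − 35x + 23) ÷ lead(D) = −x³ ÷ −x = x². Subtract (x²)·D = −x³ + 6x². Remainder: 5x² − 35x + 23.
Step 3: lead(5x² − 35x + 23) ÷ lead(D) = 5x² ÷ −x = −5x. Subtract (−5x)·D = 5x² − 30x. Remainder: −5x + 23.
Step 4: lead(−5x + 23) ÷ lead(D) = −5x ÷ −x = 5. Subtract (5)·D = −5x + 30. Remainder: −7.

R(x) = −7, so D(x) is not a factor of P(x). no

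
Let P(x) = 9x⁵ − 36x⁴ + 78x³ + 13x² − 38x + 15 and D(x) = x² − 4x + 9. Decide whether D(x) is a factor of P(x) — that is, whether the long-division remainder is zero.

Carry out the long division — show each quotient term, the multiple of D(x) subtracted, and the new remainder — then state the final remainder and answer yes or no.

Step 1: lead(9x⁵ − 36x⁴ + 78x³ + 13x² − 38x + 15) ÷ lead(D) = 9x⁵ ÷ x² = 9x³. Subtract (9x³)·D = 9x⁵ − 36x⁴ + 81x³. Remainder: −3x³ + 13x² − 38x + 15.
Step 2: lead(−3x³ + 13x² − 38x + 15) ÷ lead(D) = −3x³ ÷ x² = −3x. Subtract (−3x)·D = −3x³ + 12x² − 27x. Remainder: x² − 11x + 15.
Step 3: lead(x² − 11x + 15) ÷ lead(D) = x² ÷ x² = 1. Subtract (1)·D = x² − 4x + 9. Remainder: −7x + 6.

R(x) = −7x + 6, so D(x) is not a factor of P(x). no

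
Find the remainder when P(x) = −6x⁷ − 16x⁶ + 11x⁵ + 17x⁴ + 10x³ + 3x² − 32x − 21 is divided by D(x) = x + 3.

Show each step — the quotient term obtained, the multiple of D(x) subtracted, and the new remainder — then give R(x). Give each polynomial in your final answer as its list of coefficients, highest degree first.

R = [-6]

Step 1: lead(−6x⁷ − 16x⁶ + 11x⁵ + 17x⁴ + 10x³ + 3x² − 32x − 21) ÷ lead(D) = −6x⁷ ÷ x = −6x⁶. Subtract (−6x⁶)·D = −6x⁷ − 18x⁶. Remainder: 2x⁶ + 11x⁵ + 17x⁴ + 10x³ + 3x² − 32x − 21.
Step 2: lead(2x⁶ + 11x⁵ + 17x⁴ + 10x³ + 3x² − 32x − 21) ÷ lead(D) = 2x⁶ ÷ x = 2x⁵. Subtract (2x⁵)·D = 2x⁶ + 6x⁵. Remainder: 5x⁵ + 17x⁴ + 10x³ + 3x² − 32x − 21.
Step 3: lead(5x⁵ + 17x⁴ + 10x³ + 3x² − 32x − 21) ÷ lead(D) = 5x⁵ ÷ x = 5x⁴. Subtract (5x⁴)·D = 5x⁵ + 15x⁴. Remainder: 2x⁴ + 10x³ + 3x² − 32x − 21.
Step 4: lead(2x⁴ + 10x³ + 3x² − 32x − 21) ÷ lead(D) = 2x⁴ ÷ x = 2x³. Subtract (2x³)·D = 2x⁴ + 6x³. Remainder: 4x³ + 3x² − 32x − 21.
Step 5: lead(4x³ + 3x² − 32x − 21) ÷ lead(D) = 4x³ ÷ x = 4x². Subtract (4x²)·D = 4x³ + 12x². Remainder: −9x² − 32x − 21.
Step 6: lead(−9x² − 32x − 21) ÷ lead(D) = −9x² ÷ x = −9x. Subtract (−9x)·D = −9x² − 27x. Remainder: −5x − 21.
Step 7: lead(−5x − 21) ÷ lead(D) = −5x ÷ x = −5. Subtract (−5)·D = −5x − 15. Remainder: −6.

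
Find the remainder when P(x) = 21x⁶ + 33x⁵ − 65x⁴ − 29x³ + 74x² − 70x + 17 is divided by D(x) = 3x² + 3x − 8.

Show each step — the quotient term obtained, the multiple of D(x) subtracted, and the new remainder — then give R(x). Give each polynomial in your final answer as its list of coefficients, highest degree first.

Step 1: lead(21x⁶ + 33x⁵ − 65x⁴ − 29x³ + 74x² − 70x + 17) ÷ lead(D) = 21x⁶ ÷ 3x² = 7x⁴. Subtract (7x⁴)·D = 21x⁶ + 21x⁵ − 56x⁴. Remainder: 12x⁵ − 9x⁴ − 29x³ + 74x² − 70x + 17.
Step 2: lead(12x⁵ − 9x⁴ − 29x³ + 74x² − 70x + 17) ÷ lead(D) = 12x⁵ ÷ 3x² = 4x³. Subtract (4x³)·D = 12x⁵ + 12x⁴ − 32x³. Remainder: −21x⁴ + 3x³ + 74x² − 70x + 17.
Step 3: lead(−21x⁴ + 3x³ + 74x² − 70x + 17) ÷ lead(D) = −21x⁴ ÷ 3x² = −7x². Subtract (−7x²)·D = −21x⁴ − 21x³ + 56x². Remainder: 24x³ + 18x² − 70x + 17.
Step 4: lead(24x³ + 18x² − 70x + 17) ÷ lead(D) = 24x³ ÷ 3x² = 8x. Subtract (8x)·D = 24x³ + 24x² − 64x. Remainder: −6x² − 6x + 17.
Step 5: lead(−6x² − 6x + 17) ÷ lead(D) = −6x² ÷ 3x² = −2. Subtract (−2)·D = −6x² − 6x + 16. Remainder: 1.

R = [1]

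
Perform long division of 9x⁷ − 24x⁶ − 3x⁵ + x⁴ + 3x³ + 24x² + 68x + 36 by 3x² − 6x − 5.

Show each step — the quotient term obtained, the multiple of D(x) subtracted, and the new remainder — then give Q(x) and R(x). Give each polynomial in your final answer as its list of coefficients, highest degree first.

Step 1: lead(9x⁷ − 24x⁶ − 3x⁵ + x⁴ + 3x³ + 24x² + 68x + 36) ÷ lead(D) = 9x⁷ ÷ 3x² = 3x⁵. Subtract (3x⁵)·D = 9x⁷ − 18x⁶ − 15x⁵. Remainder: −6x⁶ + 12x⁵ + x⁴ + 3x³ + 24x² + 68x + 36.
Step 2: lead(−6x⁶ + 12x⁵ + x⁴ + 3x³ + 24x² + 68x + 36) ÷ lead(D) = −6x⁶ ÷ 3x² = −2x⁴. Subtract (−2x⁴)·D = −6x⁶ + 12x⁵ + 10x⁴. Remainder: −9x⁴ + 3x³ + 24x² + 68x + 36.
Step 3: lead(−9x⁴ + 3x³ + 24x² + 68x + 36) ÷ lead(D) = −9x⁴ ÷ 3x² = −3x². Subtract (−3x²)·D = −9x⁴ + 18x³ + 15x². Remainder: −15x³ + 9x² + 68x + 36.
Step 4: lead(−15x³ + 9x² + 68x + 36) ÷ lead(D) = −15x³ ÷ 3x² = −5x. Subtract (−5x)·D = −15x³ + 30x² + 25x. Remainder: −21x² + 43x + 36.
Step 5: lead(−21x² + 43x + 36) ÷ lead(D) = −21x² ÷ 3x² = −7. Subtract (−7)·D = −21x² + 42x + 35. Remainder: x + 1.

Q = [3, -2, 0, -3, -5, -7]; R = [1, 1]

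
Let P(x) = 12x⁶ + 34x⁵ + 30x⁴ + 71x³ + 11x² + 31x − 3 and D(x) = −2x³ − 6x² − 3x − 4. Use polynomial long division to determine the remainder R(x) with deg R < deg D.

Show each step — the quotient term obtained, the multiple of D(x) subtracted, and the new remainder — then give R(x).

R(x) = x + 5

Step 1: lead(12x⁶ + 34x⁵ + 30x⁴ + 71x³ + 11x² + 31x − 3) ÷ lead(D) = 12x⁶ ÷ −2x³ = −6x³. Subtract (−6x³)·D = 12x⁶ + 36x⁵ + 18x⁴ + 24x³. Remainder: −2x⁵ + 12x⁴ + 47x³ + 11x² + 31x − 3.
Step 2: lead(−2x⁵ + 12x⁴ + 47x³ + 11x² + 31x − 3) ÷ lead(D) = −2x⁵ ÷ −2x³ = x². Subtract (x²)·D = −2x⁵ − 6x⁴ − 3x³ − 4x². Remainder: 18x⁴ + 50x³ + 15x² + 31x − 3.
Step 3: lead(18x⁴ + 50x³ + 15x² + 31x − 3) ÷ lead(D) = 18x⁴ ÷ −2x³ = −9x. Subtract (−9x)·D = 18x⁴ + 54x³ + 27x² + 36x. Remainder: −4x³ − 12x² − 5x − 3.
Step 4: lead(−4x³ − 12x² − 5x − 3) ÷ lead(D) = −4x³ ÷ −2x³ = 2. Subtract (2)·D = −4x³ − 12x² − 6x − 8. Remainder: x + 5.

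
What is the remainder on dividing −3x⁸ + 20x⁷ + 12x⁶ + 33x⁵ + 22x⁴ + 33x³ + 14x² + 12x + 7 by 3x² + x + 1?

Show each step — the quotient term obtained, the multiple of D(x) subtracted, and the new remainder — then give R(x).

R(x) = 4x + 6

Step 1: lead(−3x⁸ + 20x⁷ + 12x⁶ + 33x⁵ + 22x⁴ + 33x³ + 14x² + 12x + 7) ÷ lead(D) = −3x⁸ ÷ 3x² = −x⁶. Subtract (−x⁶)·D = −3x⁸ − x⁷ − x⁶. Remainder: 21x⁷ + 13x⁶ + 33x⁵ + 22x⁴ + 33x³ + 14x² + 12x + 7.
Step 2: lead(21x⁷ + 13x⁶ + 33x⁵ + 22x⁴ + 33x³ + 14x² + 12x + 7) ÷ lead(D) = 21x⁷ ÷ 3x² = 7x⁵. Subtract (7x⁵)·D = 21x⁷ + 7x⁶ + 7x⁵. Remainder: 6x⁶ + 26x⁵ + 22x⁴ + 33x³ + 14x² + 12x + 7.
Step 3: lead(6x⁶ + 26x⁵ + 22x⁴ + 33x³ + 14x² + 12x + 7) ÷ lead(D) = 6x⁶ ÷ 3x² = 2x⁴. Subtract (2x⁴)·D = 6x⁶ + 2x⁵ + 2x⁴. Remainder: 24x⁵ + 20x⁴ + 33x³ + 14x² + 12x + 7.
Step 4: lead(24x⁵ + 20x⁴ + 33x³ + 14x² + 12x + 7) ÷ lead(D) = 24x⁵ ÷ 3x² = 8x³. Subtract (8x³)·D = 24x⁵ + 8x⁴ + 8x³. Remainder: 12x⁴ + 25x³ + 14x² + 12x + 7.
Step 5: lead(12x⁴ + 25x³ + 14x² + 12x + 7) ÷ lead(D) = 12x⁴ ÷ 3x² = 4x². Subtract (4x²)·D = 12x⁴ + 4x³ + 4x². Remainder: 21x³ + 10x² + 12x + 7.
Step 6: lead(21x³ + 10x² + 12x + 7) ÷ lead(D) = 21x³ ÷ 3x² = 7x. Subtract (7x)·D = 21x³ + 7x² + 7x. Remainder: 3x² + 5x + 7.
Step 7: lead(3x² + 5x + 7) ÷ lead(D) = 3x² ÷ 3x² = 1. Subtract (1)·D = 3x² + x + 1. Remainder: 4x + 6.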